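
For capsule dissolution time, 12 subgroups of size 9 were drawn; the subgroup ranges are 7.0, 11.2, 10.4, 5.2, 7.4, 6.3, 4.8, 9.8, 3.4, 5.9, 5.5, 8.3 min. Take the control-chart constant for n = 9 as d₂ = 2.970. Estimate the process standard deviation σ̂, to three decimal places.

2.391

R̄ = (7.0 + 11.2 + 10.4 + 5.2 + 7.4 + 6.3 + 4.8 + 9.8 + 3.4 + 5.9 + 5.5 + 8.3) / 12 = 7.1000
σ̂ = R̄ / d₂ = 7.1000 / 2.970 = 2.3906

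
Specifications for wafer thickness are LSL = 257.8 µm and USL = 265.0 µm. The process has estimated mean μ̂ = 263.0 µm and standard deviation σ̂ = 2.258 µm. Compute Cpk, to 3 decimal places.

Cpu = (USL − μ̂) / (3σ̂) = (265.0 − 263.0) / (3 × 2.258) = 0.2952; Cpl = (μ̂ − LSL) / (3σ̂) = (263.0 − 257.8) / (3 × 2.258) = 0.7676; Cpk = min(Cpu, Cpl) = 0.2952

0.295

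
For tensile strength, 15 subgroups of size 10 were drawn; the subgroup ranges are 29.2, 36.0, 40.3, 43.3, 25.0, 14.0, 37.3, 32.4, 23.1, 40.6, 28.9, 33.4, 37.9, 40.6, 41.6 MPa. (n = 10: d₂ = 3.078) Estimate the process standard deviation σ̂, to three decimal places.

10.908

R̄ = (29.2 + 36.0 + 40.3 + 43.3 + 25.0 + 14.0 + 37.3 + 32.4 + 23.1 + 40.6 + 28.9 + 33.4 + 37.9 + 40.6 + 41.6) / 15 = 33.5733
σ̂ = R̄ / d₂ = 33.5733 / 3.078 = 10.9075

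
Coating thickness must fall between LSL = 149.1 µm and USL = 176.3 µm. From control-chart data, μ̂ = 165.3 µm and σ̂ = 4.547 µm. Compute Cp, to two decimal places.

Cp = (USL − LSL) / (6σ̂) = (176.3 − 149.1) / (6 × 4.547) = 27.2000 / 27.2820 = 0.9970

1.00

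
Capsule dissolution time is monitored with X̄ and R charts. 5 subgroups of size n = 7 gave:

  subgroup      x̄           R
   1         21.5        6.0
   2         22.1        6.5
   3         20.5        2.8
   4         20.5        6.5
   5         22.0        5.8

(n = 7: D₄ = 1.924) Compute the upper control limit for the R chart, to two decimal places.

R̄ = (6.0 + 6.5 + 2.8 + 6.5 + 5.8) / 5 = 27.6000 / 5 = 5.5200
UCL_R = D₄·R̄ = 1.924 × 5.5200 = 10.6205

10.62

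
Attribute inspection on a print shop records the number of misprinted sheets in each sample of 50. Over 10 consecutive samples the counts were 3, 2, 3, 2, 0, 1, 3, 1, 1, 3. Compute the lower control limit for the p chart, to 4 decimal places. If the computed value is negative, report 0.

p̄ = Σdᵢ / (k·n) = 19 / (10 × 50) = 0.03800
LCL = p̄ − 3·√(p̄(1−p̄)/n) = 0.03800 − 3 × 0.02704 = -0.04312 → 0 (negative, so LCL = 0)

0.0000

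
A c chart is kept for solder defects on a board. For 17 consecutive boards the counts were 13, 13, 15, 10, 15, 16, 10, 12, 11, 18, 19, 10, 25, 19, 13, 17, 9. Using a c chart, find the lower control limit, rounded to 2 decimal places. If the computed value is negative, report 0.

c̄ = (13 + 13 + 15 + 10 + 15 + 16 + 10 + 12 + 11 + 18 + 19 + 10 + 25 + 19 + 13 + 17 + 9) / 17 = 245 / 17 = 14.4118
LCL = c̄ − 3√c̄ = 14.4118 − 3 × 3.7963 = 3.0229

3.02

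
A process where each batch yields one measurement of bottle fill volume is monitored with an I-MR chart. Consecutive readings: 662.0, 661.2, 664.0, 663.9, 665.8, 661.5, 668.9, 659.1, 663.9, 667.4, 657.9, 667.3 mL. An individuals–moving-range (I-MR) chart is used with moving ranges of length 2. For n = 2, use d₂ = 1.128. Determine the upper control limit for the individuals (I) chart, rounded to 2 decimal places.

X̄ = (662.0 + 661.2 + 664.0 + 663.9 + 665.8 + 661.5 + 668.9 + 659.1 + 663.9 + 667.4 + 657.9 + 667.3) / 12 = 663.5750
Moving ranges: 0.8, 2.8, 0.1, 1.9, 4.3, 7.4, 9.8, 4.8, 3.5, 9.5, 9.4; M̄R̄ = 54.3000 / 11 = 4.9364
UCL = X̄ + 3·M̄R̄/d₂ = 663.5750 + 3 × 4.9364 / 1.128 = 676.7036

676.70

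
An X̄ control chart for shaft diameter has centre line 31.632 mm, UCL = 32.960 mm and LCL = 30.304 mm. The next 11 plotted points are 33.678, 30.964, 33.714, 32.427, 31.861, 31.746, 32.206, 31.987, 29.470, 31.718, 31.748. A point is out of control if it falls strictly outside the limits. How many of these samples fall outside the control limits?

3

Compare each point to [30.304, 32.960]: sample 1 = 33.678 > UCL; sample 3 = 33.714 > UCL; sample 9 = 29.470 < LCL.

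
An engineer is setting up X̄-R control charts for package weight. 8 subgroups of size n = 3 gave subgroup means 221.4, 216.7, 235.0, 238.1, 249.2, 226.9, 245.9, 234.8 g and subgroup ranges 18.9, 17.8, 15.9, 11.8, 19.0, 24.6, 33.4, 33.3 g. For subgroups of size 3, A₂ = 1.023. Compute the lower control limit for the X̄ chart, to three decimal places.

211.160

X̄̄ = (221.4 + 216.7 + 235.0 + 238.1 + 249.2 + 226.9 + 245.9 + 234.8) / 8 = 1868.0000 / 8 = 233.5000
R̄ = (18.9 + 17.8 + 15.9 + 11.8 + 19.0 + 24.6 + 33.4 + 33.3) / 8 = 174.7000 / 8 = 21.8375
LCL = X̄̄ − A₂·R̄ = 233.5000 − 1.023 × 21.8375 = 211.1602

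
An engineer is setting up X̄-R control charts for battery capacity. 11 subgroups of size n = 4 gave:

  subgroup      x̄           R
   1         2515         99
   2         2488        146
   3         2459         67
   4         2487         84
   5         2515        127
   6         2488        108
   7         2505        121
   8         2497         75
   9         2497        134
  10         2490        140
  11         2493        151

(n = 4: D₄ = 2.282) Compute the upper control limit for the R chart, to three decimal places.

259.733

R̄ = (99 + 146 + 67 + 84 + 127 + 108 + 121 + 75 + 134 + 140 + 151) / 11 = 1252.0000 / 11 = 113.8182
UCL_R = D₄·R̄ = 2.282 × 113.8182 = 259.7331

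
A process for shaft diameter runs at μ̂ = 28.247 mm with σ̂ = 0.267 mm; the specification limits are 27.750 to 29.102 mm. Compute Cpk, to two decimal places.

0.62

Cpu = (USL − μ̂) / (3σ̂) = (29.102 − 28.247) / (3 × 0.267) = 1.0674; Cpl = (μ̂ − LSL) / (3σ̂) = (28.247 − 27.750) / (3 × 0.267) = 0.6205; Cpk = min(Cpu, Cpl) = 0.6205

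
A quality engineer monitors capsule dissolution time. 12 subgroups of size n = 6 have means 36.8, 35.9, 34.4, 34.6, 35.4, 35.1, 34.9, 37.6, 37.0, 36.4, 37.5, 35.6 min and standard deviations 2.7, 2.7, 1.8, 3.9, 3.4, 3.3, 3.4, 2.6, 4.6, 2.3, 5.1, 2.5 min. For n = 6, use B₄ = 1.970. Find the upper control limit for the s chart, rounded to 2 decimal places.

s̄ = (2.7 + 2.7 + 1.8 + 3.9 + 3.4 + 3.3 + 3.4 + 2.6 + 4.6 + 2.3 + 5.1 + 2.5) / 12 = 3.1917
UCL_s = B₄·s̄ = 1.970 × 3.1917 = 6.2876

6.29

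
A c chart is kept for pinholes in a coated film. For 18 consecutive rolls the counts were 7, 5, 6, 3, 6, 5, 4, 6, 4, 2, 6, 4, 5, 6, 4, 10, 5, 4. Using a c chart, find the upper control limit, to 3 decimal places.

11.893

c̄ = (7 + 5 + 6 + 3 + 6 + 5 + 4 + 6 + 4 + 2 + 6 + 4 + 5 + 6 + 4 + 10 + 5 + 4) / 18 = 92 / 18 = 5.1111
UCL = c̄ + 3√c̄ = 5.1111 + 3 × √5.1111 = 5.1111 + 3 × 2.2608 = 11.8934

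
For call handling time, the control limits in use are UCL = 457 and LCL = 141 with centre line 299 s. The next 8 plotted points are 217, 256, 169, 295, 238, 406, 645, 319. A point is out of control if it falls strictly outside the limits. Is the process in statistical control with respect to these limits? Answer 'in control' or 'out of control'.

Compare each point to [141, 457]: sample 7 = 645 > UCL.

out of control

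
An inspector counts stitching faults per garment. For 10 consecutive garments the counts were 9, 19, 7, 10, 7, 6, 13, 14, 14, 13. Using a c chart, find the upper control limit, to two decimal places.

21.24

c̄ = (9 + 19 + 7 + 10 + 7 + 6 + 13 + 14 + 14 + 13) / 10 = 112 / 10 = 11.2000
UCL = c̄ + 3√c̄ = 11.2000 + 3 × √11.2000 = 11.2000 + 3 × 3.3466 = 21.2399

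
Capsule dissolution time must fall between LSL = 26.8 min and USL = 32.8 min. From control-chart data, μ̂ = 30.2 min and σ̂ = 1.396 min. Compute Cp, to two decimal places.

Cp = (USL − LSL) / (6σ̂) = (32.8 − 26.8) / (6 × 1.396) = 6.0000 / 8.3760 = 0.7163

0.72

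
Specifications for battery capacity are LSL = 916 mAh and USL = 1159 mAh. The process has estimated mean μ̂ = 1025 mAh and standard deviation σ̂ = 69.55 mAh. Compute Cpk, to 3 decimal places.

0.522

Cpu = (USL − μ̂) / (3σ̂) = (1159 − 1025) / (3 × 69.55) = 0.6422; Cpl = (μ̂ − LSL) / (3σ̂) = (1025 − 916) / (3 × 69.55) = 0.5224; Cpk = min(Cpu, Cpl) = 0.5224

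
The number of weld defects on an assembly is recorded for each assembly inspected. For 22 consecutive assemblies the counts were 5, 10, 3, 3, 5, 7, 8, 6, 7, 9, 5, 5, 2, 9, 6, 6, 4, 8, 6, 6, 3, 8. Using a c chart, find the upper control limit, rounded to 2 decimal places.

13.28

c̄ = (5 + 10 + 3 + 3 + 5 + 7 + 8 + 6 + 7 + 9 + 5 + 5 + 2 + 9 + 6 + 6 + 4 + 8 + 6 + 6 + 3 + 8) / 22 = 131 / 22 = 5.9545
UCL = c̄ + 3√c̄ = 5.9545 + 3 × √5.9545 = 5.9545 + 3 × 2.4402 = 13.2751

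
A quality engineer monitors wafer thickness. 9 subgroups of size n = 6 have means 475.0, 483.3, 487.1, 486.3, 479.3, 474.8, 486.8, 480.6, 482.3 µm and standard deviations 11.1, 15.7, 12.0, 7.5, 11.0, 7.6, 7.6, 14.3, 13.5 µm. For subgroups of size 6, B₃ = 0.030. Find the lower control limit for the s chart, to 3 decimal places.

0.334

s̄ = (11.1 + 15.7 + 12.0 + 7.5 + 11.0 + 7.6 + 7.6 + 14.3 + 13.5) / 9 = 11.1444
LCL_s = B₃·s̄ = 0.030 × 11.1444 = 0.3343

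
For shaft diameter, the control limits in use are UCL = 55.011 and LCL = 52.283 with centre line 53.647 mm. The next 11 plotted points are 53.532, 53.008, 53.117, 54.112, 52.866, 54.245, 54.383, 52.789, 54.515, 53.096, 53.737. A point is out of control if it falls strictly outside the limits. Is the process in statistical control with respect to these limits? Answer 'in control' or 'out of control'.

All 11 points lie within [52.283, 55.011].

in control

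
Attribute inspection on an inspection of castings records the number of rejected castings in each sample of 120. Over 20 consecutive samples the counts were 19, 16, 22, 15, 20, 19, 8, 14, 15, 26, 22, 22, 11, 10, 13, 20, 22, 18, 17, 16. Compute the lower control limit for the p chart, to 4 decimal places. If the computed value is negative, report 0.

0.0477

p̄ = Σdᵢ / (k·n) = 345 / (20 × 120) = 0.14375
LCL = p̄ − 3·√(p̄(1−p̄)/n) = 0.14375 − 3 × 0.03203 = 0.04767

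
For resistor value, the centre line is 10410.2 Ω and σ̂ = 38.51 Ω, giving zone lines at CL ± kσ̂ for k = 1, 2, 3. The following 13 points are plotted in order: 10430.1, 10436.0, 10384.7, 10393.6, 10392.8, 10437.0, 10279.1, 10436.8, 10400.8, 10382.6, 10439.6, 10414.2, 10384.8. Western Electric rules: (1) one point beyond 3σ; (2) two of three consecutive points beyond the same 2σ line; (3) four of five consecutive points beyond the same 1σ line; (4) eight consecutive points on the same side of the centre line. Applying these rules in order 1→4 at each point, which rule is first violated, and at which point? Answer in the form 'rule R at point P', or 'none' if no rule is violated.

Zone of each point (C = within 1σ̂, B = 1σ̂–2σ̂, A = 2σ̂–3σ̂, * = beyond 3σ̂; sign = side of CL): 1:+C, 2:+C, 3:-C, 4:-C, 5:-C, 6:+C, 7:-*, 8:+C, 9:-C, 10:-C, 11:+C, 12:+C, 13:-C
Rule 1 (one point beyond the 3σ limits) is satisfied at point 7.

rule 1 at point 7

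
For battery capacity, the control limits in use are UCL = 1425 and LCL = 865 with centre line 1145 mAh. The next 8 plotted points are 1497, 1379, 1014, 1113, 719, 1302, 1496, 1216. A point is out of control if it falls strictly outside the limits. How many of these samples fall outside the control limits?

Compare each point to [865, 1425]: sample 1 = 1497 > UCL; sample 5 = 719 < LCL; sample 7 = 1496 > UCL.

3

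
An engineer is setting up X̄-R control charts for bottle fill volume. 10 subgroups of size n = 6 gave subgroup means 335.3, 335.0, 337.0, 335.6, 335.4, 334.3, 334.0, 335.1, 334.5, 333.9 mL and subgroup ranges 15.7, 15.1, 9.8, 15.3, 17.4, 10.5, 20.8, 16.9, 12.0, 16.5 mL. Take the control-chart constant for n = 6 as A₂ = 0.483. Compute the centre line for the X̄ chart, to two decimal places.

335.01

X̄̄ = (335.3 + 335.0 + 337.0 + 335.6 + 335.4 + 334.3 + 334.0 + 335.1 + 334.5 + 333.9) / 10 = 3350.1000 / 10 = 335.0100
CL = X̄̄ = 335.0100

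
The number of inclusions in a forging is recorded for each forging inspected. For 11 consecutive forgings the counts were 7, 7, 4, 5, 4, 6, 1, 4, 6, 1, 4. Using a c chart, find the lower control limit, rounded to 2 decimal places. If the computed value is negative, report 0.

c̄ = (7 + 7 + 4 + 5 + 4 + 6 + 1 + 4 + 6 + 1 + 4) / 11 = 49 / 11 = 4.4545
LCL = c̄ − 3√c̄ = 4.4545 − 3 × 2.1106 = -1.8772 → 0 (cannot be negative)

0.00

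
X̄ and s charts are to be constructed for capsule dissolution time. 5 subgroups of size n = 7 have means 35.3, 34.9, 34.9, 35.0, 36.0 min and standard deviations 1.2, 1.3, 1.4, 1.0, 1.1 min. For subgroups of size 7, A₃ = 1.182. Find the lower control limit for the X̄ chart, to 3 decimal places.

33.802

X̄̄ = (35.3 + 34.9 + 34.9 + 35.0 + 36.0) / 5 = 35.2200
s̄ = (1.2 + 1.3 + 1.4 + 1.0 + 1.1) / 5 = 1.2000
LCL = X̄̄ − A₃·s̄ = 35.2200 − 1.182 × 1.2000 = 33.8016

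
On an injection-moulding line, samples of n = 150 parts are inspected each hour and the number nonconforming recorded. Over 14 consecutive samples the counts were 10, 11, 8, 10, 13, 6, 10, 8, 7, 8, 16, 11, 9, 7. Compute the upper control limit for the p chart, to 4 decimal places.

0.1237

p̄ = Σdᵢ / (k·n) = 134 / (14 × 150) = 0.06381
UCL = p̄ + 3·√(p̄(1−p̄)/n) = 0.06381 + 3 × √(0.06381×0.93619/150) = 0.06381 + 3 × 0.01996 = 0.12368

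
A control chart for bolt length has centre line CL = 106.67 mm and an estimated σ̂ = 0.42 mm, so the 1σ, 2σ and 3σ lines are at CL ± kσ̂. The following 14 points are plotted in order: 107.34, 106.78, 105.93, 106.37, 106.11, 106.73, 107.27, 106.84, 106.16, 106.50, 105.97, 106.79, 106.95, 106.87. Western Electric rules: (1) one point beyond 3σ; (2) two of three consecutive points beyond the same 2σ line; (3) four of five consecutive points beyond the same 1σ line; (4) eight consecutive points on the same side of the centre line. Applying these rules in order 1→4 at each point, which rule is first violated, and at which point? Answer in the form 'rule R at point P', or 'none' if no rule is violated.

Zone of each point (C = within 1σ̂, B = 1σ̂–2σ̂, A = 2σ̂–3σ̂, * = beyond 3σ̂; sign = side of CL): 1:+B, 2:+C, 3:-B, 4:-C, 5:-B, 6:+C, 7:+B, 8:+C, 9:-B, 10:-C, 11:-B, 12:+C, 13:+C, 14:+C
No rule fires across all 14 points.

none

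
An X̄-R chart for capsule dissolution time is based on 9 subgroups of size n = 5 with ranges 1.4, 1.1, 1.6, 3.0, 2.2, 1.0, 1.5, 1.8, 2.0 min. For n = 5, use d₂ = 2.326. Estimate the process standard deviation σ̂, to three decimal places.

R̄ = (1.4 + 1.1 + 1.6 + 3.0 + 2.2 + 1.0 + 1.5 + 1.8 + 2.0) / 9 = 1.7333
σ̂ = R̄ / d₂ = 1.7333 / 2.326 = 0.7452

0.745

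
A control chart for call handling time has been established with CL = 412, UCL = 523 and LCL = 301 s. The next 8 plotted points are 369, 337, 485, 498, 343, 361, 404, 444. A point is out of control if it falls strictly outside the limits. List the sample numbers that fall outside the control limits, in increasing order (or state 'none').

All 8 points lie within [301, 523].

none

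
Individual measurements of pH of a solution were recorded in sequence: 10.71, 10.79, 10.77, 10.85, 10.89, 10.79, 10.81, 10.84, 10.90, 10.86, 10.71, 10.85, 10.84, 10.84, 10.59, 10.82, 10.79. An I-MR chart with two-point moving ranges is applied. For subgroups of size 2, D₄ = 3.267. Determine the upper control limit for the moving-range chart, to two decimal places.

Moving ranges: 0.08, 0.02, 0.08, 0.04, 0.10, 0.02, 0.03, 0.06, 0.04, 0.15, 0.14, 0.01, 0.00, 0.25, 0.23, 0.03; M̄R̄ = 1.2800 / 16 = 0.0800
UCL_MR = D₄·M̄R̄ = 3.267 × 0.0800 = 0.2614

0.26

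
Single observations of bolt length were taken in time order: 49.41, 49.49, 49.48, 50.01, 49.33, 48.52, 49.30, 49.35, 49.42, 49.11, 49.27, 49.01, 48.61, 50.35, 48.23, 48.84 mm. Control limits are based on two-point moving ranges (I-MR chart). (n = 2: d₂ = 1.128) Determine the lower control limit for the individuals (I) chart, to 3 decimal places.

47.707

X̄ = (49.41 + 49.49 + 49.48 + 50.01 + 49.33 + 48.52 + 49.30 + 49.35 + 49.42 + 49.11 + 49.27 + 49.01 + 48.61 + 50.35 + 48.23 + 48.84) / 16 = 49.2331
Moving ranges: 0.08, 0.01, 0.53, 0.68, 0.81, 0.78, 0.05, 0.07, 0.31, 0.16, 0.26, 0.40, 1.74, 2.12, 0.61; M̄R̄ = 8.6100 / 15 = 0.5740
LCL = X̄ − 3·M̄R̄/d₂ = 49.2331 − 3 × 0.5740 / 1.128 = 47.7065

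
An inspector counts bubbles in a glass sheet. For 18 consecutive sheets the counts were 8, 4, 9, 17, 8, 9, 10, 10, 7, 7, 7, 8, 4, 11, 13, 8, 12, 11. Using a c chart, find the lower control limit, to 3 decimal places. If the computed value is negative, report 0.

0.028

c̄ = (8 + 4 + 9 + 17 + 8 + 9 + 10 + 10 + 7 + 7 + 7 + 8 + 4 + 11 + 13 + 8 + 12 + 11) / 18 = 163 / 18 = 9.0556
LCL = c̄ − 3√c̄ = 9.0556 − 3 × 3.0092 = 0.0278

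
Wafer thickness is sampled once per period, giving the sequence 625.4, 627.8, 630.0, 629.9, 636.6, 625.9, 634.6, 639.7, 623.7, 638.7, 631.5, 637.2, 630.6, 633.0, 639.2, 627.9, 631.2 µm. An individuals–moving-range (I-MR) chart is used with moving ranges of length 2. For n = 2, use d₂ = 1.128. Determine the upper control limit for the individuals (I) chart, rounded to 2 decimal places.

650.15

X̄ = (625.4 + 627.8 + 630.0 + 629.9 + 636.6 + 625.9 + 634.6 + 639.7 + 623.7 + 638.7 + 631.5 + 637.2 + 630.6 + 633.0 + 639.2 + 627.9 + 631.2) / 17 = 631.9353
Moving ranges: 2.4, 2.2, 0.1, 6.7, 10.7, 8.7, 5.1, 16.0, 15.0, 7.2, 5.7, 6.6, 2.4, 6.2, 11.3, 3.3; M̄R̄ = 109.6000 / 16 = 6.8500
UCL = X̄ + 3·M̄R̄/d₂ = 631.9353 + 3 × 6.8500 / 1.128 = 650.1534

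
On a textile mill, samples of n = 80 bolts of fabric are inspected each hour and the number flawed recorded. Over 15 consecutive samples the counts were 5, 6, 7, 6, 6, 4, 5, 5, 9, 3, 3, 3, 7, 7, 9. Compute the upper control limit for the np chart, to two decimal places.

p̄ = Σdᵢ / (k·n) = 85 / (15 × 80) = 0.07083
UCL = np̄ + 3·√(np̄(1−p̄)) = 5.6667 + 3 × √(5.6667×0.92917) = 5.6667 + 3 × 2.2946 = 12.5505

12.55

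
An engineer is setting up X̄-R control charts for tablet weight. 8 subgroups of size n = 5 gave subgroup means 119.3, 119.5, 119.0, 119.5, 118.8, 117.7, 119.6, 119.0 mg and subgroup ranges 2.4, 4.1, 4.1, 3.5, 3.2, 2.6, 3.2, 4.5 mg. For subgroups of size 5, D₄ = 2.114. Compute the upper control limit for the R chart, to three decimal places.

7.293

R̄ = (2.4 + 4.1 + 4.1 + 3.5 + 3.2 + 2.6 + 3.2 + 4.5) / 8 = 27.6000 / 8 = 3.4500
UCL_R = D₄·R̄ = 2.114 × 3.4500 = 7.2933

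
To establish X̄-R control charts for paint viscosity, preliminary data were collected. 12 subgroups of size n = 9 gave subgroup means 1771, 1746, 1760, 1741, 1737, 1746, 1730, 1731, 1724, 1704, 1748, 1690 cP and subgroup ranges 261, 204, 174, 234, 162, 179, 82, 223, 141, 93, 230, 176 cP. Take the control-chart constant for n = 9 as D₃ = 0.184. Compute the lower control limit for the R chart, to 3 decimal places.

33.105

R̄ = (261 + 204 + 174 + 234 + 162 + 179 + 82 + 223 + 141 + 93 + 230 + 176) / 12 = 2159.0000 / 12 = 179.9167
LCL_R = D₃·R̄ = 0.184 × 179.9167 = 33.1047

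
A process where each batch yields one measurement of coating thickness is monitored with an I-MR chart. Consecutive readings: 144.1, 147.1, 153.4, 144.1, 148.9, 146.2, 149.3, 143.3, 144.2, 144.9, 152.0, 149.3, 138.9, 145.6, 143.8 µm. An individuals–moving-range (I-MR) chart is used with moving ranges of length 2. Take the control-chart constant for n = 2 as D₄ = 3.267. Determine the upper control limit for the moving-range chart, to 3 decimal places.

Moving ranges: 3.0, 6.3, 9.3, 4.8, 2.7, 3.1, 6.0, 0.9, 0.7, 7.1, 2.7, 10.4, 6.7, 1.8; M̄R̄ = 65.5000 / 14 = 4.6786
UCL_MR = D₄·M̄R̄ = 3.267 × 4.6786 = 15.2849

15.285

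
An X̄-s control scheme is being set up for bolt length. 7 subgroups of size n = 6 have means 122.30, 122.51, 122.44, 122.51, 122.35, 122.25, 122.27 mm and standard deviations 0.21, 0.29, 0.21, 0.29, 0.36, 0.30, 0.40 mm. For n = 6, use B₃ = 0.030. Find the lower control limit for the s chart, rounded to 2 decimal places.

0.01

s̄ = (0.21 + 0.29 + 0.21 + 0.29 + 0.36 + 0.30 + 0.40) / 7 = 0.2943
LCL_s = B₃·s̄ = 0.030 × 0.2943 = 0.0088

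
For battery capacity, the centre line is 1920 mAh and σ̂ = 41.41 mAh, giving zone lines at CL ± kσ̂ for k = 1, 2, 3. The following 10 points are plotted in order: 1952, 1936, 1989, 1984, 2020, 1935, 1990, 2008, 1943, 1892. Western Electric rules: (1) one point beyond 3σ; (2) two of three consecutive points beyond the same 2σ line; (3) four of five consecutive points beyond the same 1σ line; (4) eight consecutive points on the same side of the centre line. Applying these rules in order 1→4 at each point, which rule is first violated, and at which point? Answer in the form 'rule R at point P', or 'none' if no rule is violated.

rule 3 at point 7

Zone of each point (C = within 1σ̂, B = 1σ̂–2σ̂, A = 2σ̂–3σ̂, * = beyond 3σ̂; sign = side of CL): 1:+C, 2:+C, 3:+B, 4:+B, 5:+A, 6:+C, 7:+B, 8:+A, 9:+C, 10:-C
Rule 3 (four of five consecutive points beyond the same 1σ limit) is satisfied at point 7.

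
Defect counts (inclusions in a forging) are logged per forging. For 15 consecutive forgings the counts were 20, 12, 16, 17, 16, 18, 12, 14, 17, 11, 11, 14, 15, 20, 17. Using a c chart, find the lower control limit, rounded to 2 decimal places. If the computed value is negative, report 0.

3.59

c̄ = (20 + 12 + 16 + 17 + 16 + 18 + 12 + 14 + 17 + 11 + 11 + 14 + 15 + 20 + 17) / 15 = 230 / 15 = 15.3333
LCL = c̄ − 3√c̄ = 15.3333 − 3 × 3.9158 = 3.5860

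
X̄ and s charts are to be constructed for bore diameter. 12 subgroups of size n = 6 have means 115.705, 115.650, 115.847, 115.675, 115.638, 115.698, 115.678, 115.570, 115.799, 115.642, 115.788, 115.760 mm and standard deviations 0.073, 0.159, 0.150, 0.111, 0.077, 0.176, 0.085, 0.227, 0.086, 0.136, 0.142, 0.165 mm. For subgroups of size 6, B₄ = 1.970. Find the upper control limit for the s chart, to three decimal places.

0.261

s̄ = (0.073 + 0.159 + 0.150 + 0.111 + 0.077 + 0.176 + 0.085 + 0.227 + 0.086 + 0.136 + 0.142 + 0.165) / 12 = 0.1323
UCL_s = B₄·s̄ = 1.970 × 0.1323 = 0.2605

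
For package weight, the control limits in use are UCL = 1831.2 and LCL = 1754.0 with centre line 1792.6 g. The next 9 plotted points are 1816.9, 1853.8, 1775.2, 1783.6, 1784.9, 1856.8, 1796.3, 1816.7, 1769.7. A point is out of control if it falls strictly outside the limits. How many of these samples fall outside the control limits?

2

Compare each point to [1754.0, 1831.2]: sample 2 = 1853.8 > UCL; sample 6 = 1856.8 > UCL.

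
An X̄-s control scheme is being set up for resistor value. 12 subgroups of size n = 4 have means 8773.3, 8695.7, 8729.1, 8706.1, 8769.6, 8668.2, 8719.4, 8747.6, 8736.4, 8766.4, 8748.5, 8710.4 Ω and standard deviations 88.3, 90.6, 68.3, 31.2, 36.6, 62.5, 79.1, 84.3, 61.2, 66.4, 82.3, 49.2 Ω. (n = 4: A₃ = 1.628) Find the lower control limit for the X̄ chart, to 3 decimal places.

8622.358

X̄̄ = (8773.3 + 8695.7 + 8729.1 + 8706.1 + 8769.6 + 8668.2 + 8719.4 + 8747.6 + 8736.4 + 8766.4 + 8748.5 + 8710.4) / 12 = 8730.8917
s̄ = (88.3 + 90.6 + 68.3 + 31.2 + 36.6 + 62.5 + 79.1 + 84.3 + 61.2 + 66.4 + 82.3 + 49.2) / 12 = 66.6667
LCL = X̄̄ − A₃·s̄ = 8730.8917 − 1.628 × 66.6667 = 8622.3583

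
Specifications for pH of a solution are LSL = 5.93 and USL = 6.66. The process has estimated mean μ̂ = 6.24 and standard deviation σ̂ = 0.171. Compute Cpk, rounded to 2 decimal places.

Cpu = (USL − μ̂) / (3σ̂) = (6.66 − 6.24) / (3 × 0.171) = 0.8187; Cpl = (μ̂ − LSL) / (3σ̂) = (6.24 − 5.93) / (3 × 0.171) = 0.6043; Cpk = min(Cpu, Cpl) = 0.6043

0.60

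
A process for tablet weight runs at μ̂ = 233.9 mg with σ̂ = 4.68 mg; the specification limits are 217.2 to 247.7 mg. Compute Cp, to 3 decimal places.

Cp = (USL − LSL) / (6σ̂) = (247.7 − 217.2) / (6 × 4.68) = 30.5000 / 28.0800 = 1.0862

1.086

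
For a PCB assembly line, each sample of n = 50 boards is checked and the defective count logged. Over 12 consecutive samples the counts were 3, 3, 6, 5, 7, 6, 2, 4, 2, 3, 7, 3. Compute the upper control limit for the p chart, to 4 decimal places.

p̄ = Σdᵢ / (k·n) = 51 / (12 × 50) = 0.08500
UCL = p̄ + 3·√(p̄(1−p̄)/n) = 0.08500 + 3 × √(0.08500×0.91500/50) = 0.08500 + 3 × 0.03944 = 0.20332

0.2033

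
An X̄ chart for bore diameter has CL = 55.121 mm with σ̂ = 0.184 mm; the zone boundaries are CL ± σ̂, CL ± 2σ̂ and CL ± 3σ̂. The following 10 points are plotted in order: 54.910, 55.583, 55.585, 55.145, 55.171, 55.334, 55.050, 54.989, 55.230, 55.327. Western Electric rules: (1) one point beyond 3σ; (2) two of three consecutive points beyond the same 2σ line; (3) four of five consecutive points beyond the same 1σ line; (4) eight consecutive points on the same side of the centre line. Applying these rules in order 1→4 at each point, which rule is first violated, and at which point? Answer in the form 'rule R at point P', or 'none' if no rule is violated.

rule 2 at point 3

Zone of each point (C = within 1σ̂, B = 1σ̂–2σ̂, A = 2σ̂–3σ̂, * = beyond 3σ̂; sign = side of CL): 1:-B, 2:+A, 3:+A, 4:+C, 5:+C, 6:+B, 7:-C, 8:-C, 9:+C, 10:+B
Rule 2 (two of three consecutive points beyond the same 2σ limit) is satisfied at point 3.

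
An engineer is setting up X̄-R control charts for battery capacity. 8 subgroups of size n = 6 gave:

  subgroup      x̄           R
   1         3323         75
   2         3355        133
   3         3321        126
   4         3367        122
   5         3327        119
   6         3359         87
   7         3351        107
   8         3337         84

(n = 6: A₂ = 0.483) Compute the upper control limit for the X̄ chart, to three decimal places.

3394.000

X̄̄ = (3323 + 3355 + 3321 + 3367 + 3327 + 3359 + 3351 + 3337) / 8 = 26740.0000 / 8 = 3342.5000
R̄ = (75 + 133 + 126 + 122 + 119 + 87 + 107 + 84) / 8 = 853.0000 / 8 = 106.6250
UCL = X̄̄ + A₂·R̄ = 3342.5000 + 0.483 × 106.6250 = 3393.9999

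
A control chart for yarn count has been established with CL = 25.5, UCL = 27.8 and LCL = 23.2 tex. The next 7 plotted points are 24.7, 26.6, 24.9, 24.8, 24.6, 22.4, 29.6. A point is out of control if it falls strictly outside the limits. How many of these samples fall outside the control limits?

2

Compare each point to [23.2, 27.8]: sample 6 = 22.4 < LCL; sample 7 = 29.6 > UCL.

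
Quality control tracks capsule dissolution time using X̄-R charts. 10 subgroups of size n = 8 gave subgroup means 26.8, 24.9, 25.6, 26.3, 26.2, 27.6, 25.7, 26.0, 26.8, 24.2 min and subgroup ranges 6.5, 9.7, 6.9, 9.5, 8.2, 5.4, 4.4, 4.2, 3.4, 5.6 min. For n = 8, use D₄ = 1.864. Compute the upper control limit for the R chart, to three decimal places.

R̄ = (6.5 + 9.7 + 6.9 + 9.5 + 8.2 + 5.4 + 4.4 + 4.2 + 3.4 + 5.6) / 10 = 63.8000 / 10 = 6.3800
UCL_R = D₄·R̄ = 1.864 × 6.3800 = 11.8923

11.892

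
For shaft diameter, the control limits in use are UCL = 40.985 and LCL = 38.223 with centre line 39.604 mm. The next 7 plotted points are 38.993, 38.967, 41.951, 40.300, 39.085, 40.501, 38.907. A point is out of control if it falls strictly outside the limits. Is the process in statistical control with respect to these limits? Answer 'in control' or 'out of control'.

Compare each point to [38.223, 40.985]: sample 3 = 41.951 > UCL.

out of control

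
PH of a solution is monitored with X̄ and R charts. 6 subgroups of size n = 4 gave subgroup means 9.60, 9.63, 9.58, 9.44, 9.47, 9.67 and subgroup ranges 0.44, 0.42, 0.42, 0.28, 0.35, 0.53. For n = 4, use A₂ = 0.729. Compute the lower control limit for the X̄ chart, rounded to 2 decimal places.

9.27

X̄̄ = (9.60 + 9.63 + 9.58 + 9.44 + 9.47 + 9.67) / 6 = 57.3900 / 6 = 9.5650
R̄ = (0.44 + 0.42 + 0.42 + 0.28 + 0.35 + 0.53) / 6 = 2.4400 / 6 = 0.4067
LCL = X̄̄ − A₂·R̄ = 9.5650 − 0.729 × 0.4067 = 9.2685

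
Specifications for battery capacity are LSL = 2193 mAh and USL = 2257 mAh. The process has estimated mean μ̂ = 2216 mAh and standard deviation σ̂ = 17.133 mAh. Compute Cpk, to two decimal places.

Cpu = (USL − μ̂) / (3σ̂) = (2257 − 2216) / (3 × 17.133) = 0.7977; Cpl = (μ̂ − LSL) / (3σ̂) = (2216 − 2193) / (3 × 17.133) = 0.4475; Cpk = min(Cpu, Cpl) = 0.4475

0.45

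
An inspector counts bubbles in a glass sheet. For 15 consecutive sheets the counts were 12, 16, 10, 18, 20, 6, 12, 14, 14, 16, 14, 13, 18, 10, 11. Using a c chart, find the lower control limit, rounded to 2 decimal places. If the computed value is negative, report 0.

2.54

c̄ = (12 + 16 + 10 + 18 + 20 + 6 + 12 + 14 + 14 + 16 + 14 + 13 + 18 + 10 + 11) / 15 = 204 / 15 = 13.6000
LCL = c̄ − 3√c̄ = 13.6000 − 3 × 3.6878 = 2.5365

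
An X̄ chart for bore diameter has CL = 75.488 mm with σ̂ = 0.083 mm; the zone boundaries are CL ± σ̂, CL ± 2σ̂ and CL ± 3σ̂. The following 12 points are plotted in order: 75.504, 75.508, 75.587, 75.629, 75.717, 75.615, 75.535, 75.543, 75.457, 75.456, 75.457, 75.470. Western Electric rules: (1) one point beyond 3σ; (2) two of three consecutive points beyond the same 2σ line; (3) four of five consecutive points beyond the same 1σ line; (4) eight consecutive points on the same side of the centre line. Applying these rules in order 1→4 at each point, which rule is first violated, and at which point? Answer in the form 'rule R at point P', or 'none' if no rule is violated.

rule 3 at point 6

Zone of each point (C = within 1σ̂, B = 1σ̂–2σ̂, A = 2σ̂–3σ̂, * = beyond 3σ̂; sign = side of CL): 1:+C, 2:+C, 3:+B, 4:+B, 5:+A, 6:+B, 7:+C, 8:+C, 9:-C, 10:-C, 11:-C, 12:-C
Rule 3 (four of five consecutive points beyond the same 1σ limit) is satisfied at point 6.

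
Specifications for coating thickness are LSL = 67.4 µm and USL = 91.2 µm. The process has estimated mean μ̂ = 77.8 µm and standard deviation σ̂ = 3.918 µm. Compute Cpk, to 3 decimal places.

0.885

Cpu = (USL − μ̂) / (3σ̂) = (91.2 − 77.8) / (3 × 3.918) = 1.1400; Cpl = (μ̂ − LSL) / (3σ̂) = (77.8 − 67.4) / (3 × 3.918) = 0.8848; Cpk = min(Cpu, Cpl) = 0.8848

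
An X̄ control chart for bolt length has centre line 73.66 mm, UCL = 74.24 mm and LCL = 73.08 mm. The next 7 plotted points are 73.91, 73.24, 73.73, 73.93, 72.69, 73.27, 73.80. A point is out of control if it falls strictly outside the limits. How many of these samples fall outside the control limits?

1

Compare each point to [73.08, 74.24]: sample 5 = 72.69 < LCL.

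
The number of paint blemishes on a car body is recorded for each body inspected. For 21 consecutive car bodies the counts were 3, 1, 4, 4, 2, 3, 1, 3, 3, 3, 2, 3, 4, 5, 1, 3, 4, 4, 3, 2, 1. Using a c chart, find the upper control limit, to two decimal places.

7.84

c̄ = (3 + 1 + 4 + 4 + 2 + 3 + 1 + 3 + 3 + 3 + 2 + 3 + 4 + 5 + 1 + 3 + 4 + 4 + 3 + 2 + 1) / 21 = 59 / 21 = 2.8095
UCL = c̄ + 3√c̄ = 2.8095 + 3 × √2.8095 = 2.8095 + 3 × 1.6762 = 7.8380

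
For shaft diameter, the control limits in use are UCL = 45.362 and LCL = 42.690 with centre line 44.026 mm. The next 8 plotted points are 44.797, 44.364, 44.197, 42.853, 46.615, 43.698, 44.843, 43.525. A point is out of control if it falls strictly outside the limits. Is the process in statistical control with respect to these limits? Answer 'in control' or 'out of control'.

Compare each point to [42.690, 45.362]: sample 5 = 46.615 > UCL.

out of control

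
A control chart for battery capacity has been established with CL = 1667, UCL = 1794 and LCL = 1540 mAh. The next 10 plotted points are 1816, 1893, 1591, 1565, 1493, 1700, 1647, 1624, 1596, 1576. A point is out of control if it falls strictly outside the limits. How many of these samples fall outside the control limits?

3

Compare each point to [1540, 1794]: sample 1 = 1816 > UCL; sample 2 = 1893 > UCL; sample 5 = 1493 < LCL.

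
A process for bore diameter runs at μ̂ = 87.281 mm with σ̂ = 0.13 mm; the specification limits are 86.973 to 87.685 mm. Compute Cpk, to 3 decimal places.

0.790

Cpu = (USL − μ̂) / (3σ̂) = (87.685 − 87.281) / (3 × 0.13) = 1.0359; Cpl = (μ̂ − LSL) / (3σ̂) = (87.281 − 86.973) / (3 × 0.13) = 0.7897; Cpk = min(Cpu, Cpl) = 0.7897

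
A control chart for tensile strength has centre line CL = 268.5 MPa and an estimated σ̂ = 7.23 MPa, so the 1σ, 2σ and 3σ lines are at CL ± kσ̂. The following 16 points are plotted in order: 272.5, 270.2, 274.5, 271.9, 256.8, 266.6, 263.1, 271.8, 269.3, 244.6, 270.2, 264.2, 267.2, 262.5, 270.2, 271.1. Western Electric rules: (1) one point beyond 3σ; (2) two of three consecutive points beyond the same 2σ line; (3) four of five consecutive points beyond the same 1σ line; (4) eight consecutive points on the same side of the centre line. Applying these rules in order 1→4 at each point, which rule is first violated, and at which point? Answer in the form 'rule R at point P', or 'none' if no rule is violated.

rule 1 at point 10

Zone of each point (C = within 1σ̂, B = 1σ̂–2σ̂, A = 2σ̂–3σ̂, * = beyond 3σ̂; sign = side of CL): 1:+C, 2:+C, 3:+C, 4:+C, 5:-B, 6:-C, 7:-C, 8:+C, 9:+C, 10:-*, 11:+C, 12:-C, 13:-C, 14:-C, 15:+C, 16:+C
Rule 1 (one point beyond the 3σ limits) is satisfied at point 10.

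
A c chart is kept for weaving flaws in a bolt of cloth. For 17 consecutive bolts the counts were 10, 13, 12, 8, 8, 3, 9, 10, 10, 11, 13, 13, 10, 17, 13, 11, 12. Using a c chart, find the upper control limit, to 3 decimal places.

20.608

c̄ = (10 + 13 + 12 + 8 + 8 + 3 + 9 + 10 + 10 + 11 + 13 + 13 + 10 + 17 + 13 + 11 + 12) / 17 = 183 / 17 = 10.7647
UCL = c̄ + 3√c̄ = 10.7647 + 3 × √10.7647 = 10.7647 + 3 × 3.2810 = 20.6076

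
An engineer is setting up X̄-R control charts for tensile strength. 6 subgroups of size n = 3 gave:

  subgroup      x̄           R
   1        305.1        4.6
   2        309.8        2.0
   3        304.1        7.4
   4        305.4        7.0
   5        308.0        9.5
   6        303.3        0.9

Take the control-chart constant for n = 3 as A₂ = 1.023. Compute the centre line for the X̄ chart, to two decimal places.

X̄̄ = (305.1 + 309.8 + 304.1 + 305.4 + 308.0 + 303.3) / 6 = 1835.7000 / 6 = 305.9500
CL = X̄̄ = 305.9500

305.95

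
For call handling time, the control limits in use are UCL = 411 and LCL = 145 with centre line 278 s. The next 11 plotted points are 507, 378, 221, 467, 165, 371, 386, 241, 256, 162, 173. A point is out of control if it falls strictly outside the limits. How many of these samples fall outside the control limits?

2

Compare each point to [145, 411]: sample 1 = 507 > UCL; sample 4 = 467 > UCL.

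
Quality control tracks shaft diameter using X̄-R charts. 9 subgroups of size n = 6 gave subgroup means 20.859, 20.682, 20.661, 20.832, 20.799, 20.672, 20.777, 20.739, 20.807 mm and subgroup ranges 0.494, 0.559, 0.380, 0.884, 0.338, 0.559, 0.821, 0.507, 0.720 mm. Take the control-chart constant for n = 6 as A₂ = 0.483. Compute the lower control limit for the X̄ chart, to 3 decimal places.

X̄̄ = (20.859 + 20.682 + 20.661 + 20.832 + 20.799 + 20.672 + 20.777 + 20.739 + 20.807) / 9 = 186.8280 / 9 = 20.7587
R̄ = (0.494 + 0.559 + 0.380 + 0.884 + 0.338 + 0.559 + 0.821 + 0.507 + 0.720) / 9 = 5.2620 / 9 = 0.5847
LCL = X̄̄ − A₂·R̄ = 20.7587 − 0.483 × 0.5847 = 20.4763

20.476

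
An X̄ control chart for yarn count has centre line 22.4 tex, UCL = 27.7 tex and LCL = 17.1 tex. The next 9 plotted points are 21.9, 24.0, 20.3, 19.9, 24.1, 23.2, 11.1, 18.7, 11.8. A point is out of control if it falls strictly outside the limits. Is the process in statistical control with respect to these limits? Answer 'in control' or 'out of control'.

out of control

Compare each point to [17.1, 27.7]: sample 7 = 11.1 < LCL; sample 9 = 11.8 < LCL.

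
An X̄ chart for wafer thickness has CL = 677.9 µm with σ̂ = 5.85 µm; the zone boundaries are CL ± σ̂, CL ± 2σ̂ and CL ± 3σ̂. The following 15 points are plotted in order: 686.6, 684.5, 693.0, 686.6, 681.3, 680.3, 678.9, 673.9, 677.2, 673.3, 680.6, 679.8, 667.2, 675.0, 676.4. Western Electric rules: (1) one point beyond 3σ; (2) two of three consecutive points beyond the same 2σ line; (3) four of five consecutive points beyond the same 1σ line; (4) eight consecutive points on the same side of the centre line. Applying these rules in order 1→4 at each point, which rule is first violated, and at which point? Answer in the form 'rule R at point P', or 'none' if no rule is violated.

Zone of each point (C = within 1σ̂, B = 1σ̂–2σ̂, A = 2σ̂–3σ̂, * = beyond 3σ̂; sign = side of CL): 1:+B, 2:+B, 3:+A, 4:+B, 5:+C, 6:+C, 7:+C, 8:-C, 9:-C, 10:-C, 11:+C, 12:+C, 13:-B, 14:-C, 15:-C
Rule 3 (four of five consecutive points beyond the same 1σ limit) is satisfied at point 4.

rule 3 at point 4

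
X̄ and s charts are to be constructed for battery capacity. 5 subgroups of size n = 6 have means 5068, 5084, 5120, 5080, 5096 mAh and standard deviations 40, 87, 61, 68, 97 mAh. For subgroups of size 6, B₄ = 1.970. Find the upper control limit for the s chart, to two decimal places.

139.08

s̄ = (40 + 87 + 61 + 68 + 97) / 5 = 70.6000
UCL_s = B₄·s̄ = 1.970 × 70.6000 = 139.0820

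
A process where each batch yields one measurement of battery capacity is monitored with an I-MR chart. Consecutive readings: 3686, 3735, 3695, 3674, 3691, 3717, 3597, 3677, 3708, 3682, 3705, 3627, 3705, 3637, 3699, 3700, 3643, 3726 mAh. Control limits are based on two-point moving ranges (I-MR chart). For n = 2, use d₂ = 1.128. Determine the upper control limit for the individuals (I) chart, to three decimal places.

X̄ = (3686 + 3735 + 3695 + 3674 + 3691 + 3717 + 3597 + 3677 + 3708 + 3682 + 3705 + 3627 + 3705 + 3637 + 3699 + 3700 + 3643 + 3726) / 18 = 3683.5556
Moving ranges: 49, 40, 21, 17, 26, 120, 80, 31, 26, 23, 78, 78, 68, 62, 1, 57, 83; M̄R̄ = 860.0000 / 17 = 50.5882
UCL = X̄ + 3·M̄R̄/d₂ = 3683.5556 + 3 × 50.5882 / 1.128 = 3818.0987

3818.099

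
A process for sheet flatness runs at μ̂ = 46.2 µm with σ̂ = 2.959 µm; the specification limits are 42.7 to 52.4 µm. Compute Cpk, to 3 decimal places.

Cpu = (USL − μ̂) / (3σ̂) = (52.4 − 46.2) / (3 × 2.959) = 0.6984; Cpl = (μ̂ − LSL) / (3σ̂) = (46.2 − 42.7) / (3 × 2.959) = 0.3943; Cpk = min(Cpu, Cpl) = 0.3943

0.394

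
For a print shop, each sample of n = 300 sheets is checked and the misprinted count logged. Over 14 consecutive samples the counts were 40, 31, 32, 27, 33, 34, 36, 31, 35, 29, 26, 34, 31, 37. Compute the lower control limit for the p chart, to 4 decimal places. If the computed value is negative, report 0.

0.0547

p̄ = Σdᵢ / (k·n) = 456 / (14 × 300) = 0.10857
LCL = p̄ − 3·√(p̄(1−p̄)/n) = 0.10857 − 3 × 0.01796 = 0.05469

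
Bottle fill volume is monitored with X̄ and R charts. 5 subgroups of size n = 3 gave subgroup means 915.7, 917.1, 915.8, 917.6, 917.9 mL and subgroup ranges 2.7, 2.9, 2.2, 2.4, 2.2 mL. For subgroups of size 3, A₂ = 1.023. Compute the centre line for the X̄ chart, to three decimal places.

916.820

X̄̄ = (915.7 + 917.1 + 915.8 + 917.6 + 917.9) / 5 = 4584.1000 / 5 = 916.8200
CL = X̄̄ = 916.8200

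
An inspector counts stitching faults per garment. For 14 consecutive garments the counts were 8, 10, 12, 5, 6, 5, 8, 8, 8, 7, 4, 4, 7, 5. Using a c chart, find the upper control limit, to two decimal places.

c̄ = (8 + 10 + 12 + 5 + 6 + 5 + 8 + 8 + 8 + 7 + 4 + 4 + 7 + 5) / 14 = 97 / 14 = 6.9286
UCL = c̄ + 3√c̄ = 6.9286 + 3 × √6.9286 = 6.9286 + 3 × 2.6322 = 14.8252

14.83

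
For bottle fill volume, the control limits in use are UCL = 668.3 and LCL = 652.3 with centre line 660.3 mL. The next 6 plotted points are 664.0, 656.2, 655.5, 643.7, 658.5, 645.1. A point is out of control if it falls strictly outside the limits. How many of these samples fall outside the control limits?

Compare each point to [652.3, 668.3]: sample 4 = 643.7 < LCL; sample 6 = 645.1 < LCL.

2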